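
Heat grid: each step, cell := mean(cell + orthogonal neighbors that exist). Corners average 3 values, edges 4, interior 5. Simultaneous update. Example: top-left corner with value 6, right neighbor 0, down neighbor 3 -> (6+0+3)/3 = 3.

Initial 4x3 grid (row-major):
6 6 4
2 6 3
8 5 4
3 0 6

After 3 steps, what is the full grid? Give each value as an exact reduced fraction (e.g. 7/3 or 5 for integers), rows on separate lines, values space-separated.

Answer: 5297/1080 2339/480 9929/2160
3493/720 1841/400 6511/1440
1577/360 1733/400 5983/1440
4403/1080 1889/480 8441/2160

Derivation:
After step 1:
  14/3 11/2 13/3
  11/2 22/5 17/4
  9/2 23/5 9/2
  11/3 7/2 10/3
After step 2:
  47/9 189/40 169/36
  143/30 97/20 1049/240
  137/30 43/10 1001/240
  35/9 151/40 34/9
After step 3:
  5297/1080 2339/480 9929/2160
  3493/720 1841/400 6511/1440
  1577/360 1733/400 5983/1440
  4403/1080 1889/480 8441/2160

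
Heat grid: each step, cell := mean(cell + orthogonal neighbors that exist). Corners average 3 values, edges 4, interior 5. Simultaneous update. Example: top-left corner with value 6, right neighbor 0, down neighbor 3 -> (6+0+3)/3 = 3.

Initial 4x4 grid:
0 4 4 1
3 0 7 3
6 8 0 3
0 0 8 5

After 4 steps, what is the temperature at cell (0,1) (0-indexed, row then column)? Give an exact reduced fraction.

Step 1: cell (0,1) = 2
Step 2: cell (0,1) = 191/60
Step 3: cell (0,1) = 1997/720
Step 4: cell (0,1) = 337879/108000
Full grid after step 4:
  18281/6480 337879/108000 334451/108000 216859/64800
  85051/27000 278839/90000 636769/180000 726187/216000
  9401/3000 215033/60000 63611/18000 828971/216000
  73843/21600 27441/8000 840371/216000 122629/32400

Answer: 337879/108000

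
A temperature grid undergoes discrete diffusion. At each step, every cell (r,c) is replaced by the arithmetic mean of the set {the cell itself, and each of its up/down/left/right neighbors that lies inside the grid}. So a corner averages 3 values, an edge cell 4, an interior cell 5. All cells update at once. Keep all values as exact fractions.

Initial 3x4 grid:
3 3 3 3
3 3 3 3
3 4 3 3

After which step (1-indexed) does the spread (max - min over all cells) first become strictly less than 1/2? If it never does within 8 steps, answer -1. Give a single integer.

Answer: 1

Derivation:
Step 1: max=10/3, min=3, spread=1/3
  -> spread < 1/2 first at step 1
Step 2: max=391/120, min=3, spread=31/120
Step 3: max=3451/1080, min=3, spread=211/1080
Step 4: max=340897/108000, min=5447/1800, spread=14077/108000
Step 5: max=3056407/972000, min=327683/108000, spread=5363/48600
Step 6: max=91220809/29160000, min=182869/60000, spread=93859/1166400
Step 7: max=5459074481/1749600000, min=296936467/97200000, spread=4568723/69984000
Step 8: max=326708435629/104976000000, min=8929618889/2916000000, spread=8387449/167961600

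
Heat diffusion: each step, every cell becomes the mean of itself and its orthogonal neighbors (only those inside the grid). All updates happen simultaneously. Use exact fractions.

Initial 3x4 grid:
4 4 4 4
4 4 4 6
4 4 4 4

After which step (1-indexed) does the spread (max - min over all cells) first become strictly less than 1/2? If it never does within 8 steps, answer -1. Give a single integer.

Step 1: max=14/3, min=4, spread=2/3
Step 2: max=547/120, min=4, spread=67/120
Step 3: max=4757/1080, min=4, spread=437/1080
  -> spread < 1/2 first at step 3
Step 4: max=1885531/432000, min=2009/500, spread=29951/86400
Step 5: max=16767821/3888000, min=13658/3375, spread=206761/777600
Step 6: max=6676995571/1555200000, min=10965671/2700000, spread=14430763/62208000
Step 7: max=398355741689/93312000000, min=881652727/216000000, spread=139854109/746496000
Step 8: max=23817351890251/5598720000000, min=79611228977/19440000000, spread=7114543559/44789760000

Answer: 3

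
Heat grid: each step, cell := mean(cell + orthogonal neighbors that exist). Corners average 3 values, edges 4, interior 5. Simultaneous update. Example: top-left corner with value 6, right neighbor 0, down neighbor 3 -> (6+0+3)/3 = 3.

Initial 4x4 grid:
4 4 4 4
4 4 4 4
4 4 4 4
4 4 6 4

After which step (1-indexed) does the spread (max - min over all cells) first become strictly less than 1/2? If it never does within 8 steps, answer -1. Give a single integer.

Step 1: max=14/3, min=4, spread=2/3
Step 2: max=271/60, min=4, spread=31/60
Step 3: max=2371/540, min=4, spread=211/540
  -> spread < 1/2 first at step 3
Step 4: max=232843/54000, min=4, spread=16843/54000
Step 5: max=2082643/486000, min=18079/4500, spread=130111/486000
Step 6: max=61962367/14580000, min=1087159/270000, spread=3255781/14580000
Step 7: max=1849953691/437400000, min=1091107/270000, spread=82360351/437400000
Step 8: max=55239316891/13122000000, min=196906441/48600000, spread=2074577821/13122000000

Answer: 3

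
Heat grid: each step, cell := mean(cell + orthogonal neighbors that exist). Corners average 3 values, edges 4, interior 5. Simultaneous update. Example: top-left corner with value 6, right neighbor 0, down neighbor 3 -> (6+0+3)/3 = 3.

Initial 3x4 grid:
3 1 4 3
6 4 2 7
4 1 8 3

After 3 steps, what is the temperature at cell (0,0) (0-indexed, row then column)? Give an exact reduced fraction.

Step 1: cell (0,0) = 10/3
Step 2: cell (0,0) = 127/36
Step 3: cell (0,0) = 7163/2160
Full grid after step 3:
  7163/2160 12679/3600 779/225 1769/432
  17947/4800 3469/1000 6211/1500 59111/14400
  1001/270 29083/7200 9701/2400 335/72

Answer: 7163/2160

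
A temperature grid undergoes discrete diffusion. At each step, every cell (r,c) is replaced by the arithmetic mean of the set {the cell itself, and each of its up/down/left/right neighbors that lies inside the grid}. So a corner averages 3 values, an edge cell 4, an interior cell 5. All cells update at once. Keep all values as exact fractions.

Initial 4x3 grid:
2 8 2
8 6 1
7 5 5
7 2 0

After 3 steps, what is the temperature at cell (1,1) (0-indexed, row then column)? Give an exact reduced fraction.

Step 1: cell (1,1) = 28/5
Step 2: cell (1,1) = 487/100
Step 3: cell (1,1) = 29323/6000
Full grid after step 3:
  983/180 34411/7200 9151/2160
  1101/200 29323/6000 28861/7200
  19483/3600 27283/6000 26741/7200
  269/54 30271/7200 1483/432

Answer: 29323/6000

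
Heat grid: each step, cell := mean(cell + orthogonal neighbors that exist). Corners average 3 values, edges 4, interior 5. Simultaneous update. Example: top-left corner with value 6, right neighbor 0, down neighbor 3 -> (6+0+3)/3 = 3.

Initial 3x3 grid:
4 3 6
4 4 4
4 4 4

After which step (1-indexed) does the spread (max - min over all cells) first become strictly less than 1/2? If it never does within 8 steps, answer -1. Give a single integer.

Step 1: max=9/2, min=11/3, spread=5/6
Step 2: max=157/36, min=58/15, spread=89/180
  -> spread < 1/2 first at step 2
Step 3: max=30233/7200, min=709/180, spread=1873/7200
Step 4: max=539581/129600, min=214597/54000, spread=122741/648000
Step 5: max=106766897/25920000, min=287879/72000, spread=3130457/25920000
Step 6: max=1915427029/466560000, min=195432637/48600000, spread=196368569/2332800000
Step 7: max=114463670063/27993600000, min=9402299849/2332800000, spread=523543/8957952
Step 8: max=6855748378861/1679616000000, min=94261568413/23328000000, spread=4410589/107495424

Answer: 2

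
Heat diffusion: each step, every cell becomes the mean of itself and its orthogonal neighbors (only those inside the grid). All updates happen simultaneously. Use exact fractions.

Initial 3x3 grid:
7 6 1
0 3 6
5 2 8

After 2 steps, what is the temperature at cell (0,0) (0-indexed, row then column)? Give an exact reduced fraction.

Answer: 37/9

Derivation:
Step 1: cell (0,0) = 13/3
Step 2: cell (0,0) = 37/9
Full grid after step 2:
  37/9 979/240 157/36
  829/240 102/25 527/120
  127/36 467/120 43/9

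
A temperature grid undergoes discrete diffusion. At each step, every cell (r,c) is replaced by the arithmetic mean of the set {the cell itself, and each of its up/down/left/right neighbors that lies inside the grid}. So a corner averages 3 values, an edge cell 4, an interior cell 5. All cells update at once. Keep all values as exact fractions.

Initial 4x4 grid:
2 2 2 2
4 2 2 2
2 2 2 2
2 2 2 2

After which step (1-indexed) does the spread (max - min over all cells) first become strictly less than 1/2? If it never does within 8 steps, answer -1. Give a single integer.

Answer: 3

Derivation:
Step 1: max=8/3, min=2, spread=2/3
Step 2: max=151/60, min=2, spread=31/60
Step 3: max=1291/540, min=2, spread=211/540
  -> spread < 1/2 first at step 3
Step 4: max=124843/54000, min=2, spread=16843/54000
Step 5: max=1110643/486000, min=9079/4500, spread=130111/486000
Step 6: max=32802367/14580000, min=547159/270000, spread=3255781/14580000
Step 7: max=975153691/437400000, min=551107/270000, spread=82360351/437400000
Step 8: max=28995316891/13122000000, min=99706441/48600000, spread=2074577821/13122000000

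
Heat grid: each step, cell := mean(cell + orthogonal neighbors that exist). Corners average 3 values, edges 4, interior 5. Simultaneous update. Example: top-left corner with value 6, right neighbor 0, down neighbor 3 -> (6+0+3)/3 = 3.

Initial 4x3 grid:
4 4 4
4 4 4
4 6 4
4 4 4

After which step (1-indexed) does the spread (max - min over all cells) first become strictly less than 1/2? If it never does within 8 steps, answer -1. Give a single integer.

Answer: 2

Derivation:
Step 1: max=9/2, min=4, spread=1/2
Step 2: max=223/50, min=4, spread=23/50
  -> spread < 1/2 first at step 2
Step 3: max=10411/2400, min=813/200, spread=131/480
Step 4: max=92951/21600, min=14791/3600, spread=841/4320
Step 5: max=37102051/8640000, min=2973373/720000, spread=56863/345600
Step 6: max=332574341/77760000, min=26909543/6480000, spread=386393/3110400
Step 7: max=132809723131/31104000000, min=10788358813/2592000000, spread=26795339/248832000
Step 8: max=7948775714129/1866240000000, min=649166149667/155520000000, spread=254051069/2985984000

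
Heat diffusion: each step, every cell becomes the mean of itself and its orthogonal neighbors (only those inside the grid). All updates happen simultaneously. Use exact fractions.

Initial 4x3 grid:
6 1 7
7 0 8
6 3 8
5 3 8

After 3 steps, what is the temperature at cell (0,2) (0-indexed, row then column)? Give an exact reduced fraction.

Step 1: cell (0,2) = 16/3
Step 2: cell (0,2) = 175/36
Step 3: cell (0,2) = 2627/540
Full grid after step 3:
  4769/1080 10711/2400 2627/540
  8077/1800 1181/250 1144/225
  8587/1800 9833/2000 9887/1800
  2087/432 24817/4800 2389/432

Answer: 2627/540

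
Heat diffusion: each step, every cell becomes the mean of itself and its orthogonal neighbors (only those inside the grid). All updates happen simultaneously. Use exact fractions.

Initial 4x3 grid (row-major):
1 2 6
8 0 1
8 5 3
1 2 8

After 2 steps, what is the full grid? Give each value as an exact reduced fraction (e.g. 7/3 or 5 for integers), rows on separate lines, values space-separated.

After step 1:
  11/3 9/4 3
  17/4 16/5 5/2
  11/2 18/5 17/4
  11/3 4 13/3
After step 2:
  61/18 727/240 31/12
  997/240 79/25 259/80
  1021/240 411/100 881/240
  79/18 39/10 151/36

Answer: 61/18 727/240 31/12
997/240 79/25 259/80
1021/240 411/100 881/240
79/18 39/10 151/36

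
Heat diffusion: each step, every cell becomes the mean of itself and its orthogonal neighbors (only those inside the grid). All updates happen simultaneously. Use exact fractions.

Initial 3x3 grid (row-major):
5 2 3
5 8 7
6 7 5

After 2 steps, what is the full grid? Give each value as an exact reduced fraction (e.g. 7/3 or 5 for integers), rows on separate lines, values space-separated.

After step 1:
  4 9/2 4
  6 29/5 23/4
  6 13/2 19/3
After step 2:
  29/6 183/40 19/4
  109/20 571/100 1313/240
  37/6 739/120 223/36

Answer: 29/6 183/40 19/4
109/20 571/100 1313/240
37/6 739/120 223/36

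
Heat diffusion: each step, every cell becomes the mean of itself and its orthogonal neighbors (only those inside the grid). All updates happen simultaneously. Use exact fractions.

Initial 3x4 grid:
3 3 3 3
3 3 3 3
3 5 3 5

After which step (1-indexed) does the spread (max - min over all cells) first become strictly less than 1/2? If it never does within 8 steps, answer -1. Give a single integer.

Step 1: max=4, min=3, spread=1
Step 2: max=67/18, min=3, spread=13/18
Step 3: max=12857/3600, min=307/100, spread=361/720
Step 4: max=226369/64800, min=8461/2700, spread=4661/12960
  -> spread < 1/2 first at step 4
Step 5: max=11118863/3240000, min=3436621/1080000, spread=809/3240
Step 6: max=793930399/233280000, min=31195301/9720000, spread=1809727/9331200
Step 7: max=47234847941/13996800000, min=235900573/72900000, spread=77677517/559872000
Step 8: max=2821322394319/839808000000, min=18955066451/5832000000, spread=734342603/6718464000

Answer: 4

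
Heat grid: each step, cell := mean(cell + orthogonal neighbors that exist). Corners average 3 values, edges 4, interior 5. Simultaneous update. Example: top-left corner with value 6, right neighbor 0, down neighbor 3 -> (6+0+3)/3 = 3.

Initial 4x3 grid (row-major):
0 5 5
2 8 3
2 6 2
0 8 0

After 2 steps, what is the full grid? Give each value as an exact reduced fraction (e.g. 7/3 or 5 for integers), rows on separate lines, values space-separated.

Answer: 59/18 479/120 40/9
379/120 22/5 983/240
421/120 15/4 947/240
28/9 461/120 115/36

Derivation:
After step 1:
  7/3 9/2 13/3
  3 24/5 9/2
  5/2 26/5 11/4
  10/3 7/2 10/3
After step 2:
  59/18 479/120 40/9
  379/120 22/5 983/240
  421/120 15/4 947/240
  28/9 461/120 115/36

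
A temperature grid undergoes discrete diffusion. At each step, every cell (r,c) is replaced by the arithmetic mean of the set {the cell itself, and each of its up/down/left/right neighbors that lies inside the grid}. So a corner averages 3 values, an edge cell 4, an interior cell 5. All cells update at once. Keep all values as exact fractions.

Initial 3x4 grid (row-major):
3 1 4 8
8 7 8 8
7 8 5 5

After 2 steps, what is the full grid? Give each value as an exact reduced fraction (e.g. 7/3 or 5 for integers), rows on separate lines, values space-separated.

Answer: 14/3 97/20 331/60 115/18
1459/240 591/100 159/25 1579/240
62/9 1639/240 513/80 79/12

Derivation:
After step 1:
  4 15/4 21/4 20/3
  25/4 32/5 32/5 29/4
  23/3 27/4 13/2 6
After step 2:
  14/3 97/20 331/60 115/18
  1459/240 591/100 159/25 1579/240
  62/9 1639/240 513/80 79/12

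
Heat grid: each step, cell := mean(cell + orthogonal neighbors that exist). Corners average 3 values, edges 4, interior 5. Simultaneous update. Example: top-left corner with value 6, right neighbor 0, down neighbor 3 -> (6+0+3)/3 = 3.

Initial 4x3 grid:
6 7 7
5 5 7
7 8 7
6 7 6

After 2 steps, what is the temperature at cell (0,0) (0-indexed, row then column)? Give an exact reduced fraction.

Step 1: cell (0,0) = 6
Step 2: cell (0,0) = 6
Full grid after step 2:
  6 513/80 79/12
  493/80 317/50 269/40
  1543/240 669/100 809/120
  239/36 1613/240 245/36

Answer: 6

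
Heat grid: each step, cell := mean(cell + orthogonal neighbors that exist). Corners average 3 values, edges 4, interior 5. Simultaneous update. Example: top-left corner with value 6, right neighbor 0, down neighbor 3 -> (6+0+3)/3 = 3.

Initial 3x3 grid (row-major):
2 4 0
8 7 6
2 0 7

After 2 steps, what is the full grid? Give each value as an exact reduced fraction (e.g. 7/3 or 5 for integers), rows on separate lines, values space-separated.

After step 1:
  14/3 13/4 10/3
  19/4 5 5
  10/3 4 13/3
After step 2:
  38/9 65/16 139/36
  71/16 22/5 53/12
  145/36 25/6 40/9

Answer: 38/9 65/16 139/36
71/16 22/5 53/12
145/36 25/6 40/9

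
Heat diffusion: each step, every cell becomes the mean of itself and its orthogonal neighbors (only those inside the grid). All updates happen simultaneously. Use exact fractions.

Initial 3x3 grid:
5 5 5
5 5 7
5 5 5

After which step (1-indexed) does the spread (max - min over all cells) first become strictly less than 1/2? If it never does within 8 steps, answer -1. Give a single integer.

Step 1: max=17/3, min=5, spread=2/3
Step 2: max=667/120, min=5, spread=67/120
Step 3: max=5837/1080, min=507/100, spread=1807/5400
  -> spread < 1/2 first at step 3
Step 4: max=2317963/432000, min=13861/2700, spread=33401/144000
Step 5: max=20669933/3888000, min=1393391/270000, spread=3025513/19440000
Step 6: max=8240926867/1555200000, min=74755949/14400000, spread=53531/497664
Step 7: max=492592925849/93312000000, min=20231116051/3888000000, spread=450953/5971968
Step 8: max=29502503560603/5598720000000, min=2433808610519/466560000000, spread=3799043/71663616

Answer: 3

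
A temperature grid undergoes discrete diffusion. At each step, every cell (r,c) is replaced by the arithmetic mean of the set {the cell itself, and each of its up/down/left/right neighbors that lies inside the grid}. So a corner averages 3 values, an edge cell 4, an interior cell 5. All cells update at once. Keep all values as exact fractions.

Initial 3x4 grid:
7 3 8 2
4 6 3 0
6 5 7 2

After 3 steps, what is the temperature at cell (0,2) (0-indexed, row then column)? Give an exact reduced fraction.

Answer: 1447/360

Derivation:
Step 1: cell (0,2) = 4
Step 2: cell (0,2) = 68/15
Step 3: cell (0,2) = 1447/360
Full grid after step 3:
  10867/2160 3613/720 1447/360 7763/2160
  15343/2880 709/150 257/60 1879/576
  307/60 2437/480 647/160 161/45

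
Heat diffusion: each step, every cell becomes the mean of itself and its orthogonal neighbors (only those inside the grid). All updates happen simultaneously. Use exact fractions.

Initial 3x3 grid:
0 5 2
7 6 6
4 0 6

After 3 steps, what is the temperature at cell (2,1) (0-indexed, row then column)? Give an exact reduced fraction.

Step 1: cell (2,1) = 4
Step 2: cell (2,1) = 247/60
Step 3: cell (2,1) = 7507/1800
Full grid after step 3:
  1453/360 58981/14400 9233/2160
  58481/14400 4237/1000 15589/3600
  8833/2160 7507/1800 779/180

Answer: 7507/1800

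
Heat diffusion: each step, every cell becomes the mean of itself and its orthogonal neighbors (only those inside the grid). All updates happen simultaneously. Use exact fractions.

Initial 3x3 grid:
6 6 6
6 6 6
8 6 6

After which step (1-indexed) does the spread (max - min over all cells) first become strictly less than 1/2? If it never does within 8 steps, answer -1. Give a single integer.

Step 1: max=20/3, min=6, spread=2/3
Step 2: max=59/9, min=6, spread=5/9
Step 3: max=689/108, min=6, spread=41/108
  -> spread < 1/2 first at step 3
Step 4: max=41011/6480, min=1091/180, spread=347/1296
Step 5: max=2439737/388800, min=10957/1800, spread=2921/15552
Step 6: max=145796539/23328000, min=1321483/216000, spread=24611/186624
Step 7: max=8716802033/1399680000, min=29816741/4860000, spread=207329/2239488
Step 8: max=521914752451/83980800000, min=1594001599/259200000, spread=1746635/26873856

Answer: 3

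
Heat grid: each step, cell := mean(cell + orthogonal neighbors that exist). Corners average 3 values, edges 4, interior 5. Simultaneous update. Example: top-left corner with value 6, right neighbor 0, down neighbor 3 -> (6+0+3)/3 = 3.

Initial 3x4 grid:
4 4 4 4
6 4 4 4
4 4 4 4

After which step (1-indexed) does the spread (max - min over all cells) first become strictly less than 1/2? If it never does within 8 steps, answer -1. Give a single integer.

Answer: 3

Derivation:
Step 1: max=14/3, min=4, spread=2/3
Step 2: max=547/120, min=4, spread=67/120
Step 3: max=4757/1080, min=4, spread=437/1080
  -> spread < 1/2 first at step 3
Step 4: max=1885531/432000, min=2009/500, spread=29951/86400
Step 5: max=16767821/3888000, min=13658/3375, spread=206761/777600
Step 6: max=6676995571/1555200000, min=10965671/2700000, spread=14430763/62208000
Step 7: max=398355741689/93312000000, min=881652727/216000000, spread=139854109/746496000
Step 8: max=23817351890251/5598720000000, min=79611228977/19440000000, spread=7114543559/44789760000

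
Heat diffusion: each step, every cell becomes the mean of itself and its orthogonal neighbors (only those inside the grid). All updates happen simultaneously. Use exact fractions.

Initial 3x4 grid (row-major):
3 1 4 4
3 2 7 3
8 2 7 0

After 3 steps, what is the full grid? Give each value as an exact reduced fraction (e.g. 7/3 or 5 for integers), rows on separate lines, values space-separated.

After step 1:
  7/3 5/2 4 11/3
  4 3 23/5 7/2
  13/3 19/4 4 10/3
After step 2:
  53/18 71/24 443/120 67/18
  41/12 377/100 191/50 151/40
  157/36 193/48 1001/240 65/18
After step 3:
  671/216 3007/900 12773/3600 1007/270
  13043/3600 21583/6000 7691/2000 8957/2400
  1699/432 29381/7200 28121/7200 8321/2160

Answer: 671/216 3007/900 12773/3600 1007/270
13043/3600 21583/6000 7691/2000 8957/2400
1699/432 29381/7200 28121/7200 8321/2160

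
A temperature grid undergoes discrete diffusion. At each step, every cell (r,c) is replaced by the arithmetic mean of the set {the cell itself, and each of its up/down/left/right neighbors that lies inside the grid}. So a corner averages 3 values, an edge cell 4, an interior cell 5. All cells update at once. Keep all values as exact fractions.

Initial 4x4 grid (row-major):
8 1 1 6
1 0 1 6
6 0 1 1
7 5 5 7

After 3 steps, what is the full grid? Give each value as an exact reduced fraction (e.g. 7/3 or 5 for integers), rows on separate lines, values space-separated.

After step 1:
  10/3 5/2 9/4 13/3
  15/4 3/5 9/5 7/2
  7/2 12/5 8/5 15/4
  6 17/4 9/2 13/3
After step 2:
  115/36 521/240 653/240 121/36
  671/240 221/100 39/20 803/240
  313/80 247/100 281/100 791/240
  55/12 343/80 881/240 151/36
After step 3:
  1469/540 18533/7200 3673/1440 1697/540
  21803/7200 3479/1500 3911/1500 4303/1440
  8257/2400 1569/500 4259/1500 24563/7200
  767/180 9007/2400 26933/7200 2009/540

Answer: 1469/540 18533/7200 3673/1440 1697/540
21803/7200 3479/1500 3911/1500 4303/1440
8257/2400 1569/500 4259/1500 24563/7200
767/180 9007/2400 26933/7200 2009/540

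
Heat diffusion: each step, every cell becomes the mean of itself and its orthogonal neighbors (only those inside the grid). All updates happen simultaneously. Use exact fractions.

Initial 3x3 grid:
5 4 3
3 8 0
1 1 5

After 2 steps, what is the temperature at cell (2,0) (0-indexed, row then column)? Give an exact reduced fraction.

Answer: 29/9

Derivation:
Step 1: cell (2,0) = 5/3
Step 2: cell (2,0) = 29/9
Full grid after step 2:
  53/12 109/30 34/9
  787/240 101/25 173/60
  29/9 637/240 13/4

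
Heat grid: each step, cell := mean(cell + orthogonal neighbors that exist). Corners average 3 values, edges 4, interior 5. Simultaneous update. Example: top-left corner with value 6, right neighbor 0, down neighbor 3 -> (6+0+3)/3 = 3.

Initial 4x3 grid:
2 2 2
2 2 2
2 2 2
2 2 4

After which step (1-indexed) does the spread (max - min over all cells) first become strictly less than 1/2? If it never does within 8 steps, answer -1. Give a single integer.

Step 1: max=8/3, min=2, spread=2/3
Step 2: max=23/9, min=2, spread=5/9
Step 3: max=257/108, min=2, spread=41/108
  -> spread < 1/2 first at step 3
Step 4: max=30137/12960, min=2, spread=4217/12960
Step 5: max=1764349/777600, min=7279/3600, spread=38417/155520
Step 6: max=104512211/46656000, min=146597/72000, spread=1903471/9331200
Step 7: max=6199709089/2799360000, min=4435759/2160000, spread=18038617/111974400
Step 8: max=369191382851/167961600000, min=401726759/194400000, spread=883978523/6718464000

Answer: 3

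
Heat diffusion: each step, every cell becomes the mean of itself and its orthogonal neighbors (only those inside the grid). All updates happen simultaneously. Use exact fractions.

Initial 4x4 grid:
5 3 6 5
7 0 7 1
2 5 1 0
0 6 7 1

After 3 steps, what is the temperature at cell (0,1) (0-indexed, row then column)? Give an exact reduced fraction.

Step 1: cell (0,1) = 7/2
Step 2: cell (0,1) = 363/80
Step 3: cell (0,1) = 3183/800
Full grid after step 3:
  337/80 3183/800 9973/2400 521/144
  4397/1200 7959/2000 6787/2000 4069/1200
  13151/3600 20023/6000 20491/6000 9599/3600
  7273/2160 26197/7200 22333/7200 1265/432

Answer: 3183/800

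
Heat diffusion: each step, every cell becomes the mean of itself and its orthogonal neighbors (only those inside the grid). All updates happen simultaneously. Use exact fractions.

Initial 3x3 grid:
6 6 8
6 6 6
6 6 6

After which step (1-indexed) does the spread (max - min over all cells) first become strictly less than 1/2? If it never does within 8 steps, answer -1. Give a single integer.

Answer: 3

Derivation:
Step 1: max=20/3, min=6, spread=2/3
Step 2: max=59/9, min=6, spread=5/9
Step 3: max=689/108, min=6, spread=41/108
  -> spread < 1/2 first at step 3
Step 4: max=41011/6480, min=1091/180, spread=347/1296
Step 5: max=2439737/388800, min=10957/1800, spread=2921/15552
Step 6: max=145796539/23328000, min=1321483/216000, spread=24611/186624
Step 7: max=8716802033/1399680000, min=29816741/4860000, spread=207329/2239488
Step 8: max=521914752451/83980800000, min=1594001599/259200000, spread=1746635/26873856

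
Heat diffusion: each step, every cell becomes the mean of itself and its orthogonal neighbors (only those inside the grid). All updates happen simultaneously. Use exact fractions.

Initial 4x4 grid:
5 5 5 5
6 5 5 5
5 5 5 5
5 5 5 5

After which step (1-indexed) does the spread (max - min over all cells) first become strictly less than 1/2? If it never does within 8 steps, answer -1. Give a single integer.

Step 1: max=16/3, min=5, spread=1/3
  -> spread < 1/2 first at step 1
Step 2: max=631/120, min=5, spread=31/120
Step 3: max=5611/1080, min=5, spread=211/1080
Step 4: max=556843/108000, min=5, spread=16843/108000
Step 5: max=4998643/972000, min=45079/9000, spread=130111/972000
Step 6: max=149442367/29160000, min=2707159/540000, spread=3255781/29160000
Step 7: max=4474353691/874800000, min=2711107/540000, spread=82360351/874800000
Step 8: max=133971316891/26244000000, min=488506441/97200000, spread=2074577821/26244000000

Answer: 1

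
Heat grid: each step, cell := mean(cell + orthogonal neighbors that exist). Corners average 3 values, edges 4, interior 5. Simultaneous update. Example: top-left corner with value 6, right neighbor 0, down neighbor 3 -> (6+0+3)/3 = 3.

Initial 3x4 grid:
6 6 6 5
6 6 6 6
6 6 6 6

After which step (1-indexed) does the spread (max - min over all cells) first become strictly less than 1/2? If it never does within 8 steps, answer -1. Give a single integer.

Step 1: max=6, min=17/3, spread=1/3
  -> spread < 1/2 first at step 1
Step 2: max=6, min=103/18, spread=5/18
Step 3: max=6, min=1255/216, spread=41/216
Step 4: max=6, min=151303/25920, spread=4217/25920
Step 5: max=43121/7200, min=9122051/1555200, spread=38417/311040
Step 6: max=861403/144000, min=548671789/93312000, spread=1903471/18662400
Step 7: max=25804241/4320000, min=32991330911/5598720000, spread=18038617/223948800
Step 8: max=2319873241/388800000, min=1982271017149/335923200000, spread=883978523/13436928000

Answer: 1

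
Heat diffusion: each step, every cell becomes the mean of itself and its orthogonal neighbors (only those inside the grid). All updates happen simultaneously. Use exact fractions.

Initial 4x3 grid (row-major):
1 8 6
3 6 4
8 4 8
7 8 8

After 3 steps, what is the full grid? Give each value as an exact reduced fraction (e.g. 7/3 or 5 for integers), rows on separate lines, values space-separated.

After step 1:
  4 21/4 6
  9/2 5 6
  11/2 34/5 6
  23/3 27/4 8
After step 2:
  55/12 81/16 23/4
  19/4 551/100 23/4
  367/60 601/100 67/10
  239/36 1753/240 83/12
After step 3:
  691/144 25087/4800 265/48
  131/25 10833/2000 2371/400
  5291/900 37969/6000 7613/1200
  14443/2160 96731/14400 5021/720

Answer: 691/144 25087/4800 265/48
131/25 10833/2000 2371/400
5291/900 37969/6000 7613/1200
14443/2160 96731/14400 5021/720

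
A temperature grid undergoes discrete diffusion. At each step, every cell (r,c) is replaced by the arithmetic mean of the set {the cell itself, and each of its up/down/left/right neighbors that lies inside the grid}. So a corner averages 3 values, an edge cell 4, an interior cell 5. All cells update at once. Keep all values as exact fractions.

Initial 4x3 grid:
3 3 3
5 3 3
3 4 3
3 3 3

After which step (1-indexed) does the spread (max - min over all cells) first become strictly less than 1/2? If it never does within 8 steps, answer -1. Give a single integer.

Answer: 3

Derivation:
Step 1: max=15/4, min=3, spread=3/4
Step 2: max=871/240, min=3, spread=151/240
Step 3: max=7441/2160, min=1127/360, spread=679/2160
  -> spread < 1/2 first at step 3
Step 4: max=737341/216000, min=68861/21600, spread=48731/216000
Step 5: max=3267923/972000, min=8310883/2592000, spread=242147/1555200
Step 6: max=324788747/97200000, min=209454073/64800000, spread=848611/7776000
Step 7: max=23266368781/6998400000, min=30249580783/9331200000, spread=92669311/1119744000
Step 8: max=1390714014779/419904000000, min=1821733729997/559872000000, spread=781238953/13436928000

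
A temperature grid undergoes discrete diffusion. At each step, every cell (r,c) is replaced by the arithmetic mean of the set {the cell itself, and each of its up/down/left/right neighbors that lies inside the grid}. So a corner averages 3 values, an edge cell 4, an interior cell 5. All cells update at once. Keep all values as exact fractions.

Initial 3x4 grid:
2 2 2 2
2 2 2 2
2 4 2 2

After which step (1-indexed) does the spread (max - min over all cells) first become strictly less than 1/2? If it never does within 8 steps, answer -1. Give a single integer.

Step 1: max=8/3, min=2, spread=2/3
Step 2: max=151/60, min=2, spread=31/60
Step 3: max=1291/540, min=2, spread=211/540
  -> spread < 1/2 first at step 3
Step 4: max=124897/54000, min=1847/900, spread=14077/54000
Step 5: max=1112407/486000, min=111683/54000, spread=5363/24300
Step 6: max=32900809/14580000, min=62869/30000, spread=93859/583200
Step 7: max=1959874481/874800000, min=102536467/48600000, spread=4568723/34992000
Step 8: max=116756435629/52488000000, min=3097618889/1458000000, spread=8387449/83980800

Answer: 3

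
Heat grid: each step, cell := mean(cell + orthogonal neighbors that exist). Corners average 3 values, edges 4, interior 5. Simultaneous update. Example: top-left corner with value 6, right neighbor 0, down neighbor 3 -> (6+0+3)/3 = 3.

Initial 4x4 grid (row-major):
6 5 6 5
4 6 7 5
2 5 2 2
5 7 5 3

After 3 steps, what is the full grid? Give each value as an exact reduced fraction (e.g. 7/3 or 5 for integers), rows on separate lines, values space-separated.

After step 1:
  5 23/4 23/4 16/3
  9/2 27/5 26/5 19/4
  4 22/5 21/5 3
  14/3 11/2 17/4 10/3
After step 2:
  61/12 219/40 661/120 95/18
  189/40 101/20 253/50 1097/240
  527/120 47/10 421/100 917/240
  85/18 1129/240 1037/240 127/36
After step 3:
  917/180 1267/240 19189/3600 11057/2160
  77/16 2501/500 29279/6000 33713/7200
  3337/720 27667/6000 13267/3000 29033/7200
  9949/2160 6641/1440 30173/7200 4201/1080

Answer: 917/180 1267/240 19189/3600 11057/2160
77/16 2501/500 29279/6000 33713/7200
3337/720 27667/6000 13267/3000 29033/7200
9949/2160 6641/1440 30173/7200 4201/1080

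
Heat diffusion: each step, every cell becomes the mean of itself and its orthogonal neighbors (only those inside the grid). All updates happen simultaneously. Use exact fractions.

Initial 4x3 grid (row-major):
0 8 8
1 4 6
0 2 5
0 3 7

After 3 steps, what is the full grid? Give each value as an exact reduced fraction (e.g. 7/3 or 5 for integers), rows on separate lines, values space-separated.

After step 1:
  3 5 22/3
  5/4 21/5 23/4
  3/4 14/5 5
  1 3 5
After step 2:
  37/12 293/60 217/36
  23/10 19/5 1337/240
  29/20 63/20 371/80
  19/12 59/20 13/3
After step 3:
  154/45 3203/720 11867/2160
  319/120 4729/1200 7213/1440
  509/240 1279/400 2123/480
  359/180 721/240 2861/720

Answer: 154/45 3203/720 11867/2160
319/120 4729/1200 7213/1440
509/240 1279/400 2123/480
359/180 721/240 2861/720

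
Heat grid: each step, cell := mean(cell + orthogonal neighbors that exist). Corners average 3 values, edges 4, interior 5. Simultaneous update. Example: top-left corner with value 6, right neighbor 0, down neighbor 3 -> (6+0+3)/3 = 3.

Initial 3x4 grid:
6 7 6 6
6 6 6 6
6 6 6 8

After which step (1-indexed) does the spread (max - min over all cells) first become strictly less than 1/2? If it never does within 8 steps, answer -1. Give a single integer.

Answer: 3

Derivation:
Step 1: max=20/3, min=6, spread=2/3
Step 2: max=59/9, min=6, spread=5/9
Step 3: max=689/108, min=2197/360, spread=299/1080
  -> spread < 1/2 first at step 3
Step 4: max=411577/64800, min=66047/10800, spread=3059/12960
Step 5: max=24506333/3888000, min=19911859/3240000, spread=3060511/19440000
Step 6: max=1466835727/233280000, min=29938349/4860000, spread=1191799/9331200
Step 7: max=87754196693/13996800000, min=71956533079/11664000000, spread=7031784991/69984000000
Step 8: max=5257495154287/839808000000, min=4324096782011/699840000000, spread=342895079369/4199040000000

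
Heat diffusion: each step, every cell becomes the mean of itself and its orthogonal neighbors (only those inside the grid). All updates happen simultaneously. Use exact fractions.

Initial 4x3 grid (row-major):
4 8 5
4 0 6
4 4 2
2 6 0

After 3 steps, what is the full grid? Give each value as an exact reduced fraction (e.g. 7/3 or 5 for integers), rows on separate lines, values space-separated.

After step 1:
  16/3 17/4 19/3
  3 22/5 13/4
  7/2 16/5 3
  4 3 8/3
After step 2:
  151/36 1219/240 83/18
  487/120 181/50 1019/240
  137/40 171/50 727/240
  7/2 193/60 26/9
After step 3:
  9599/2160 63017/14400 5017/1080
  1721/450 6127/1500 27911/7200
  4321/1200 20053/6000 24451/7200
  1217/360 11723/3600 6577/2160

Answer: 9599/2160 63017/14400 5017/1080
1721/450 6127/1500 27911/7200
4321/1200 20053/6000 24451/7200
1217/360 11723/3600 6577/2160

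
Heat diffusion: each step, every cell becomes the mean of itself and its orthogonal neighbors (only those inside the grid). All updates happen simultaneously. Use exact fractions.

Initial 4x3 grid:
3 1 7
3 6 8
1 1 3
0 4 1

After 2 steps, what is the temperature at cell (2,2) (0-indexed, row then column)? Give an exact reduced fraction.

Answer: 179/48

Derivation:
Step 1: cell (2,2) = 13/4
Step 2: cell (2,2) = 179/48
Full grid after step 2:
  59/18 943/240 187/36
  319/120 203/50 1103/240
  55/24 64/25 179/48
  53/36 53/24 89/36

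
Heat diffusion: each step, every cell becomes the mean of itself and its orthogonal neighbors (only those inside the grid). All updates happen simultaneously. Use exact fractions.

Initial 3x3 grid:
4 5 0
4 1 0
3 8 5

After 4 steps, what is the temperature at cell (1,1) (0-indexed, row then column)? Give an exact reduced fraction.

Answer: 1166773/360000

Derivation:
Step 1: cell (1,1) = 18/5
Step 2: cell (1,1) = 297/100
Step 3: cell (1,1) = 20459/6000
Step 4: cell (1,1) = 1166773/360000
Full grid after step 4:
  211631/64800 146303/48000 87503/32400
  785051/216000 1166773/360000 439159/144000
  163829/43200 3172079/864000 427837/129600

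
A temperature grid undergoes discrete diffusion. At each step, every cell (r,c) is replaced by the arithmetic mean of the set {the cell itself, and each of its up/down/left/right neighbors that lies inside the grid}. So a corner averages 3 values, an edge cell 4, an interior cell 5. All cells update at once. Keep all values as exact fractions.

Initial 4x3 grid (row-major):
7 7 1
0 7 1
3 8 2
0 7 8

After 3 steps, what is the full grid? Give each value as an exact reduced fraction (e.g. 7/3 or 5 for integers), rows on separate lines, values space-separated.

Answer: 4793/1080 6299/1440 359/90
623/144 643/150 25/6
2987/720 1821/400 1661/360
9299/2160 913/192 10849/2160

Derivation:
After step 1:
  14/3 11/2 3
  17/4 23/5 11/4
  11/4 27/5 19/4
  10/3 23/4 17/3
After step 2:
  173/36 533/120 15/4
  61/15 9/2 151/40
  59/15 93/20 557/120
  71/18 403/80 97/18
After step 3:
  4793/1080 6299/1440 359/90
  623/144 643/150 25/6
  2987/720 1821/400 1661/360
  9299/2160 913/192 10849/2160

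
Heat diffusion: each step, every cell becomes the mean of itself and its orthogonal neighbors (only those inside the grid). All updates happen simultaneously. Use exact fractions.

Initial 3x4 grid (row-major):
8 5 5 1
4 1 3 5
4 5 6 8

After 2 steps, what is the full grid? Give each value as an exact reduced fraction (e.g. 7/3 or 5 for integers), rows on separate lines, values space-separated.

After step 1:
  17/3 19/4 7/2 11/3
  17/4 18/5 4 17/4
  13/3 4 11/2 19/3
After step 2:
  44/9 1051/240 191/48 137/36
  357/80 103/25 417/100 73/16
  151/36 523/120 119/24 193/36

Answer: 44/9 1051/240 191/48 137/36
357/80 103/25 417/100 73/16
151/36 523/120 119/24 193/36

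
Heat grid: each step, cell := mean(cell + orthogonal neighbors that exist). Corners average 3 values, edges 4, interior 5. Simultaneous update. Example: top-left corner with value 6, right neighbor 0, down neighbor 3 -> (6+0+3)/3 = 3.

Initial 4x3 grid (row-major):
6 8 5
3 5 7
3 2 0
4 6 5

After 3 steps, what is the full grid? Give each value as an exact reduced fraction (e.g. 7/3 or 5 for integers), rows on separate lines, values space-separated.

Answer: 2249/432 9593/1800 2351/432
32437/7200 7049/1500 33637/7200
28487/7200 7817/2000 28987/7200
4111/1080 18383/4800 1019/270

Derivation:
After step 1:
  17/3 6 20/3
  17/4 5 17/4
  3 16/5 7/2
  13/3 17/4 11/3
After step 2:
  191/36 35/6 203/36
  215/48 227/50 233/48
  887/240 379/100 877/240
  139/36 309/80 137/36
After step 3:
  2249/432 9593/1800 2351/432
  32437/7200 7049/1500 33637/7200
  28487/7200 7817/2000 28987/7200
  4111/1080 18383/4800 1019/270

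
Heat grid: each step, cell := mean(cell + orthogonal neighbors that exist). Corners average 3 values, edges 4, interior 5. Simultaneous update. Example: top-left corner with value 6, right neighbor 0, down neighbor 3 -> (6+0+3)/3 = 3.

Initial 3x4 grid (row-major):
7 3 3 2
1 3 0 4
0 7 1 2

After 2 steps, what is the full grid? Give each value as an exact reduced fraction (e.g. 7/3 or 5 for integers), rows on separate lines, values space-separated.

Answer: 125/36 187/60 14/5 7/3
713/240 29/10 23/10 143/60
49/18 643/240 587/240 41/18

Derivation:
After step 1:
  11/3 4 2 3
  11/4 14/5 11/5 2
  8/3 11/4 5/2 7/3
After step 2:
  125/36 187/60 14/5 7/3
  713/240 29/10 23/10 143/60
  49/18 643/240 587/240 41/18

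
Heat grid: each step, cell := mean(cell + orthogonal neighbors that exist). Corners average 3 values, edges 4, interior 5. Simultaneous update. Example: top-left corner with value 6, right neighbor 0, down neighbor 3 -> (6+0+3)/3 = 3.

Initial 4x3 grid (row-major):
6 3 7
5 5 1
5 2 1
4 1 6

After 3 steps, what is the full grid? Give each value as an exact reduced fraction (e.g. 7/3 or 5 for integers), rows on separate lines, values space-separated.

After step 1:
  14/3 21/4 11/3
  21/4 16/5 7/2
  4 14/5 5/2
  10/3 13/4 8/3
After step 2:
  91/18 1007/240 149/36
  1027/240 4 193/60
  923/240 63/20 43/15
  127/36 241/80 101/36
After step 3:
  4871/1080 12521/2880 8317/2160
  1237/288 2261/600 32/9
  5329/1440 27/8 2167/720
  3739/1080 2999/960 6253/2160

Answer: 4871/1080 12521/2880 8317/2160
1237/288 2261/600 32/9
5329/1440 27/8 2167/720
3739/1080 2999/960 6253/2160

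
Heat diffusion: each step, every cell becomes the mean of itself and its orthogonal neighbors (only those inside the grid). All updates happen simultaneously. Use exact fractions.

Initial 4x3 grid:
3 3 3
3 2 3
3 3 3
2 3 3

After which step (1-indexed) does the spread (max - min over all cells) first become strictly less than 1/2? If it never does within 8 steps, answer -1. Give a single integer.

Answer: 1

Derivation:
Step 1: max=3, min=8/3, spread=1/3
  -> spread < 1/2 first at step 1
Step 2: max=35/12, min=49/18, spread=7/36
Step 3: max=6907/2400, min=5953/2160, spread=2633/21600
Step 4: max=205739/72000, min=300521/108000, spread=647/8640
Step 5: max=7389461/2592000, min=21713383/7776000, spread=455/7776
Step 6: max=442220899/155520000, min=1308055397/466560000, spread=186073/4665600
Step 7: max=26512181441/9331200000, min=78619962823/27993600000, spread=1833163/55987200
Step 8: max=1588625390419/559872000000, min=4725472966757/1679616000000, spread=80806409/3359232000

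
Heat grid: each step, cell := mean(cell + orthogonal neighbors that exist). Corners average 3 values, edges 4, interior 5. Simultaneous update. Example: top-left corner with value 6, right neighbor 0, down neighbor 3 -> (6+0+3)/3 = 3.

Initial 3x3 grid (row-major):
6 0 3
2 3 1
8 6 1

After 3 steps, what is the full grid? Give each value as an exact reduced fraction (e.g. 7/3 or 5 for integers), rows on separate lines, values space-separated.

Answer: 6919/2160 3379/1200 1181/540
18541/4800 6117/2000 3179/1200
8909/2160 8983/2400 3197/1080

Derivation:
After step 1:
  8/3 3 4/3
  19/4 12/5 2
  16/3 9/2 8/3
After step 2:
  125/36 47/20 19/9
  303/80 333/100 21/10
  175/36 149/40 55/18
After step 3:
  6919/2160 3379/1200 1181/540
  18541/4800 6117/2000 3179/1200
  8909/2160 8983/2400 3197/1080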